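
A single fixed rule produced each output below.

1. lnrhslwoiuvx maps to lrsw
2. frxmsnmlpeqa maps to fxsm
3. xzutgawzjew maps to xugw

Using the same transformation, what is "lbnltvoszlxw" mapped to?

Rule — keep every other character starting from the first (positions 1st, 3rd, 5th, ...), then keep only the first 4 characters.
Applying both steps to "lbnltvoszlxw": "lntozx", then "lnto".

lnto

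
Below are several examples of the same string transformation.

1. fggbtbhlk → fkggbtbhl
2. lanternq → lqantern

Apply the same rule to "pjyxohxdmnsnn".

pnjyxohxdmnsn

Looking at the pairs, the operation is to swap the first and last characters, then move the last character to the front.
For "pjyxohxdmnsnn", step one produces "njyxohxdmnsnp"; step two turns that into "pnjyxohxdmnsn".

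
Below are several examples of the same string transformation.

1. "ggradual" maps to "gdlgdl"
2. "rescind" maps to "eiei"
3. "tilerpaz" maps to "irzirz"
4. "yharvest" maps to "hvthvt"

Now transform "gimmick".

The pattern: keep one character in every 3, starting at position 2 (positions 2nd, 5th, 8th, ...), then write the whole string twice.
Applying both steps to "gimmick": "ii", then "iiii".

iiii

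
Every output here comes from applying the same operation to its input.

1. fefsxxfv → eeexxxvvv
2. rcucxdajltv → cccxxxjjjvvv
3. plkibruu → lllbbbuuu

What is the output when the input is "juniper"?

The rule is to keep one character in every 3, starting at position 2 (positions 2nd, 5th, 8th, ...), then repeat every character 3 times.
"juniper" → "up" → "uuuppp".

uuuppp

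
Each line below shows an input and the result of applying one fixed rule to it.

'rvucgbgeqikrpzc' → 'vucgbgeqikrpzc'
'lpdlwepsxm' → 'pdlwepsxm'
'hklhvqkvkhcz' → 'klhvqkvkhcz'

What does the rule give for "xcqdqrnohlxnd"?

Rule — delete the first character.
"xcqdqrnohlxnd" → "cqdqrnohlxnd".

cqdqrnohlxnd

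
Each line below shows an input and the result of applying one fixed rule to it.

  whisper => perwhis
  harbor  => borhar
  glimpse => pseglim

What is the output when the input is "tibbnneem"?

Rule — move the last 3 characters to the front (rotate right by 3).
On "tibbnneem" that produces "eemtibbnn".

eemtibbnn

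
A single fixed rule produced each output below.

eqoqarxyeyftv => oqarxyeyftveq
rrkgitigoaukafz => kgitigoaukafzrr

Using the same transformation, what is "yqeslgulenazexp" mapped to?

The pattern: move the first 2 characters to the end (rotate left by 2).
Doing the same to "yqeslgulenazexp": "eslgulenazexpyq".

eslgulenazexpyq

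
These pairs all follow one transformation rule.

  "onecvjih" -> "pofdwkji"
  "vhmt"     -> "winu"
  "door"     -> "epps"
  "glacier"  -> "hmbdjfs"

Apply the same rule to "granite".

Looking at the pairs, the operation is to shift every letter 1 place forward in the alphabet (wrapping around).
Doing the same to "granite": "hsbojuf".

hsbojuf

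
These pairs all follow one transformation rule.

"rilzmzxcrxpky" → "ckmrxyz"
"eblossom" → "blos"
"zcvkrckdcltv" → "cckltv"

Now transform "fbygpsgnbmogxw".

In each case the input is transformed by: sort the characters into alphabetical order, then keep every other character starting from the first (positions 1st, 3rd, 5th, ...).
On "fbygpsgnbmogxw": the first step gives "bbfgggmnopswxy", and the second then gives "bfgmosx".

bfgmosx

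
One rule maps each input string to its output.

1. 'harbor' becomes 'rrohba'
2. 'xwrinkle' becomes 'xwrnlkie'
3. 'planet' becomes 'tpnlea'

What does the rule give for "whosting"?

wtsonihg

What's happening: sort the characters into reverse alphabetical order.
Doing the same to "whosting": "wtsonihg".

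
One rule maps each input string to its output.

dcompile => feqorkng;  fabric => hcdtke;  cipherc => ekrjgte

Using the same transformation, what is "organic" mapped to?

qticpke

In each case the input is transformed by: shift every letter 2 places forward in the alphabet (wrapping around).
Doing the same to "organic": "qticpke".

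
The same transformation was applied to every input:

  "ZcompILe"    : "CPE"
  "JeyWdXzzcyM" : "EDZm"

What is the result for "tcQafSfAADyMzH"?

CFaYh

Each output is the input with this applied: flip the case of every letter, then keep one character in every 3, starting at position 2 (positions 2nd, 5th, 8th, ...).
Starting from "tcQafSfAADyMzH": after the first operation, "TCqAFsFaadYmZh"; after the second, "CFaYh".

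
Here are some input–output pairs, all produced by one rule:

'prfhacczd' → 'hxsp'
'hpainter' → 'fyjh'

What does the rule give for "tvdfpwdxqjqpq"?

In each case the input is transformed by: shift every letter 10 places backward in the alphabet (wrapping around), then keep every other character starting from the second (positions 2nd, 4th, 6th, ...).
On "tvdfpwdxqjqpq" that produces "lvmnzf".

lvmnzf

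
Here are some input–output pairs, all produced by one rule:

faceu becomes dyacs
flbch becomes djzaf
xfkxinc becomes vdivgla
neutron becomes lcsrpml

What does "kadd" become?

The rule is to shift every letter 2 places backward in the alphabet (wrapping around).
Applying that to "kadd" gives "iybb".

iybb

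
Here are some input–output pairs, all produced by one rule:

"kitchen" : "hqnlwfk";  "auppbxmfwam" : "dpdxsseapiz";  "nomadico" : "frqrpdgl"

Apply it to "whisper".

huzklvs

The transformation: move the last 2 characters to the front (rotate right by 2), then shift every letter 3 places forward in the alphabet (wrapping around).
For "whisper", step one produces "erwhisp"; step two turns that into "huzklvs".
(Check on "kitchen": → "enkitch" → "hqnlwfk" ✓)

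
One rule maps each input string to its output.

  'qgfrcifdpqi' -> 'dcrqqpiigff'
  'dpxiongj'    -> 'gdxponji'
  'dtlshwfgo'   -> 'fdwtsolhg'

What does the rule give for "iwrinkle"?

Each output is the input with this applied: sort the characters into reverse alphabetical order, then move the last 2 characters to the front (rotate right by 2).
For "iwrinkle", step one produces "wrnlkiie"; step two turns that into "iewrnlki".

iewrnlki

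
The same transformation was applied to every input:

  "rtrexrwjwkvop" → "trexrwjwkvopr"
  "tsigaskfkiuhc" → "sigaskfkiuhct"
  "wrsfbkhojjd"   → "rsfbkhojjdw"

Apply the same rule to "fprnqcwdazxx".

prnqcwdazxxf

The transformation: move the first character to the end.
Doing the same to "fprnqcwdazxx": "prnqcwdazxxf".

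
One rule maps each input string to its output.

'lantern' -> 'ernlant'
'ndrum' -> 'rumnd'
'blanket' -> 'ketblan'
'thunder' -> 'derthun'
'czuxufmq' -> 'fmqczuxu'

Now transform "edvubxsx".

xsxedvub

Looking at the pairs, the operation is to move the last 3 characters to the front (rotate right by 3).
Applying that to "edvubxsx" gives "xsxedvub".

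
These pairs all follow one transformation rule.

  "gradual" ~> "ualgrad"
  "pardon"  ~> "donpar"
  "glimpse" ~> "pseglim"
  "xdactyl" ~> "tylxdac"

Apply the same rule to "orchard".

In each case the input is transformed by: move the last 3 characters to the front (rotate right by 3).
On "orchard" that produces "ardorch".

ardorch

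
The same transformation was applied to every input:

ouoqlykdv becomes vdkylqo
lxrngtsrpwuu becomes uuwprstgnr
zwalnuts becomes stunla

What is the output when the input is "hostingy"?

Rule — delete the first 2 characters, then reverse the string.
On "hostingy": the first step gives "stingy", and the second then gives "ygnits".

ygnits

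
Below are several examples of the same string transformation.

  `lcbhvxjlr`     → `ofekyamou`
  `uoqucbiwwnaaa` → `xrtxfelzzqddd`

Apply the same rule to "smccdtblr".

vpffgweou

Each output is the input with this applied: shift every letter 3 places forward in the alphabet (wrapping around).
For "smccdtblr" the result is "vpffgweou".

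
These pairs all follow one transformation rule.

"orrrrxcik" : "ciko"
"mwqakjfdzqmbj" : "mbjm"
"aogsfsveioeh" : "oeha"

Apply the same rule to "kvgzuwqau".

qauk

The transformation: move the first character to the end, then keep only the last 4 characters.
"kvgzuwqau" → "vgzuwqauk" → "qauk".
(Check on "aogsfsveioeh": → "ogsfsveioeha" → "oeha" ✓)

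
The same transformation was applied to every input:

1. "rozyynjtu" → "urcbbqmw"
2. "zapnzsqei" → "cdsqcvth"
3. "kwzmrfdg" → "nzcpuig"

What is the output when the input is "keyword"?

What's happening: delete the last character, then shift every letter 3 places forward in the alphabet (wrapping around).
Starting from "keyword": after the first operation, "keywor"; after the second, "nhbzru".

nhbzru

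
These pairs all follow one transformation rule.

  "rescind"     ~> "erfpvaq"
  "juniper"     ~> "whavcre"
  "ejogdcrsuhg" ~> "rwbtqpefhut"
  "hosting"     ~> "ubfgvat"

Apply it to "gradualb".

The transformation: shift every letter 13 places forward in the alphabet (wrapping around) — i.e. ROT13.
For "gradualb" the result is "tenqhnyo".

tenqhnyo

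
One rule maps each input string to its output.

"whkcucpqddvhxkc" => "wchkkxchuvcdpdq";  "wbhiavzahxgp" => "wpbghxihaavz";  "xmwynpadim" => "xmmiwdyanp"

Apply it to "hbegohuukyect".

The rule is to take characters alternately from the front and the back (1st, last, 2nd, 2nd-last, ...).
On "hbegohuukyect" that produces "htbceegyokhuu".

htbceegyokhuu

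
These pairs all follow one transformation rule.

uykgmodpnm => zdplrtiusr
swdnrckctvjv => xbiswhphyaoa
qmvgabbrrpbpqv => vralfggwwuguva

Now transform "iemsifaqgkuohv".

The rule is to shift every letter 5 places forward in the alphabet (wrapping around).
For "iemsifaqgkuohv" the result is "njrxnkfvlpztma".

njrxnkfvlpztma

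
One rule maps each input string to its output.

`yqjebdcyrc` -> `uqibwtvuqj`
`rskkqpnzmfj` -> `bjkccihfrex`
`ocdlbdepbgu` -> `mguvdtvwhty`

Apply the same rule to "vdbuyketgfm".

envtmqcwlyx

The pattern: move the last character to the front, then shift every letter 8 places backward in the alphabet (wrapping around).
On "vdbuyketgfm": the first step gives "mvdbuyketgf", and the second then gives "envtmqcwlyx".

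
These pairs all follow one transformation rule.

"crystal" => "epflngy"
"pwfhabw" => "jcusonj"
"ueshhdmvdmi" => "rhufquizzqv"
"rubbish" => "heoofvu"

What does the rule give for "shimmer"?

The pattern: shift every letter 13 places forward in the alphabet (wrapping around) — i.e. ROT13, then swap each adjacent pair of characters (1↔2, 3↔4, ...).
On "shimmer" that produces "ufzvrze".

ufzvrze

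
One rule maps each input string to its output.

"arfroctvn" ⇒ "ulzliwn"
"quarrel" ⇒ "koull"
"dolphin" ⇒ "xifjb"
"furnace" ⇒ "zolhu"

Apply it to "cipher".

The rule is to delete the last 2 characters, then shift every letter 6 places backward in the alphabet (wrapping around).
On "cipher": the first step gives "ciph", and the second then gives "wcjb".

wcjb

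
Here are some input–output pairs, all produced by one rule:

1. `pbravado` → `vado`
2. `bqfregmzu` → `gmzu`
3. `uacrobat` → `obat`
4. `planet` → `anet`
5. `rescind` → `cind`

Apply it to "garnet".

Each output is the input with this applied: keep only the last 4 characters.
So "garnet" becomes "rnet".

rnet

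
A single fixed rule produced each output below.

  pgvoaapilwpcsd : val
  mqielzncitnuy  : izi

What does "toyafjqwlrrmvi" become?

yjl

The pattern: delete the last 3 characters, then keep one character in every 3, starting at position 3 (positions 3rd, 6th, 9th, ...).
Starting from "toyafjqwlrrmvi": after the first operation, "toyafjqwlrr"; after the second, "yjl".
(Check on "pgvoaapilwpcsd": → "pgvoaapilwp" → "val" ✓)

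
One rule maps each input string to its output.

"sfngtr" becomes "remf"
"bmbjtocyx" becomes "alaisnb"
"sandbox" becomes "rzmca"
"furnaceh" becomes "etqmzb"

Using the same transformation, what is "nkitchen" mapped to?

mjhsbg

The transformation: delete the last 2 characters, then shift every letter 1 place backward in the alphabet (wrapping around).
For "nkitchen", step one produces "nkitch"; step two turns that into "mjhsbg".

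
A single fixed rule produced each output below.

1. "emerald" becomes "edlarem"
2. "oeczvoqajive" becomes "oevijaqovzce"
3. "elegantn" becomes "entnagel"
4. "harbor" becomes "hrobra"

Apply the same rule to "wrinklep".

wpelknir

Each output is the input with this applied: reverse the string, then move the last character to the front.
So "wrinklep" becomes "wpelknir".
(Check on "oeczvoqajive": → "evijaqovzceo" → "oevijaqovzce" ✓)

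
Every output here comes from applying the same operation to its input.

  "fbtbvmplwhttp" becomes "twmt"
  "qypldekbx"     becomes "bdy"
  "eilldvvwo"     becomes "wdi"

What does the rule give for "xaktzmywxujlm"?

Each output is the input with this applied: reverse the string, then keep one character in every 3, starting at position 2 (positions 2nd, 5th, 8th, ...).
"xaktzmywxujlm" → "lxmk".

lxmk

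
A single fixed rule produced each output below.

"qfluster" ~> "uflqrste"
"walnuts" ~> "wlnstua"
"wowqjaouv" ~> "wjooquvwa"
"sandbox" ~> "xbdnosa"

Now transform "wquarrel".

Rule — sort the characters into alphabetical order, then swap the first and last characters.
Starting from "wquarrel": after the first operation, "aelqrruw"; after the second, "welqrrua".

welqrrua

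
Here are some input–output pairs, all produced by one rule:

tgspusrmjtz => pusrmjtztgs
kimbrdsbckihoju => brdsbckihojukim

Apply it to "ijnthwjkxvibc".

thwjkxvibcijn

The pattern: move the first 3 characters to the end (rotate left by 3).
So "ijnthwjkxvibc" becomes "thwjkxvibcijn".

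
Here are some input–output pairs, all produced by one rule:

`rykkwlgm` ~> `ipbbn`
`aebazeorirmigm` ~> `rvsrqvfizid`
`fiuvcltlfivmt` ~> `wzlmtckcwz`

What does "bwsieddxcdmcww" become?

snjzvuuotud

Each output is the input with this applied: shift every letter 9 places backward in the alphabet (wrapping around), then delete the last 3 characters.
On "bwsieddxcdmcww": the first step gives "snjzvuuotudtnn", and the second then gives "snjzvuuotud".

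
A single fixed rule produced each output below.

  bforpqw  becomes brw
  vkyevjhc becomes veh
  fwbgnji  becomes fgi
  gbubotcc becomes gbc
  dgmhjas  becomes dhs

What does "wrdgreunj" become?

wgu

The transformation: keep one character in every 3, starting at position 1 (positions 1st, 4th, 7th, ...).
Doing the same to "wrdgreunj": "wgu".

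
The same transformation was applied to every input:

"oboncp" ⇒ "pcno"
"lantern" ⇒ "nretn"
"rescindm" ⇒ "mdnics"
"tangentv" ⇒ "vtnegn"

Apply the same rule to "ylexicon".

The rule is to delete the first 2 characters, then reverse the string.
For "ylexicon", step one produces "exicon"; step two turns that into "nocixe".

nocixe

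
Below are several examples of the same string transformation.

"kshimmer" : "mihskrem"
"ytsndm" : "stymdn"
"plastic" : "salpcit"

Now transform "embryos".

Looking at the pairs, the operation is to reverse the string, then move the first 3 characters to the end (rotate left by 3).
Applying both steps to "embryos": "soyrbme", then "rbmesoy".

rbmesoy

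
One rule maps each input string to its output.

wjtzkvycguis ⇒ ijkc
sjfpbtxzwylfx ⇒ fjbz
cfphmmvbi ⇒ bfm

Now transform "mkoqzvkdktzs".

What's happening: move the last 3 characters to the front (rotate right by 3), then keep one character in every 3, starting at position 2 (positions 2nd, 5th, 8th, ...).
On "mkoqzvkdktzs": the first step gives "tzsmkoqzvkdk", and the second then gives "zkzd".
(Check on "cfphmmvbi": → "vbicfphmm" → "bfm" ✓)

zkzd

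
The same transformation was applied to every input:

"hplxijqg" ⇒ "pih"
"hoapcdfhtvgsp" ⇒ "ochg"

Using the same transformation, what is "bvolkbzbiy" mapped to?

What's happening: swap the first and last characters, then keep one character in every 3, starting at position 2 (positions 2nd, 5th, 8th, ...).
"bvolkbzbiy" → "yvolkbzbib" → "vkb".
(Check on "hplxijqg": → "gplxijqh" → "pih" ✓)

vkb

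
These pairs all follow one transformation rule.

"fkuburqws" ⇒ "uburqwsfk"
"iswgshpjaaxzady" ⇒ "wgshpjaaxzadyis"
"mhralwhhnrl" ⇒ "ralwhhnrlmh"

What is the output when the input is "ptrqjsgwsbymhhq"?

rqjsgwsbymhhqpt

What's happening: move the first 2 characters to the end (rotate left by 2).
For "ptrqjsgwsbymhhq" the result is "rqjsgwsbymhhqpt".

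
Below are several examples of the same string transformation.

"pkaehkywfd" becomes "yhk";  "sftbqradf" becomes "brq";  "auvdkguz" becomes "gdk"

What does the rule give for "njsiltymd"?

The rule is to take characters alternately from the front and the back (1st, last, 2nd, 2nd-last, ...), then keep only the last 3 characters.
For "njsiltymd", step one produces "ndjmsyitl"; step two turns that into "itl".

itl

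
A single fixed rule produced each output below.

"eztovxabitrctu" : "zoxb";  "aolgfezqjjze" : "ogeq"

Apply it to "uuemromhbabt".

In each case the input is transformed by: keep every other character starting from the second (positions 2nd, 4th, 6th, ...), then keep only the first 4 characters.
"uuemromhbabt" → "umoh".

umoh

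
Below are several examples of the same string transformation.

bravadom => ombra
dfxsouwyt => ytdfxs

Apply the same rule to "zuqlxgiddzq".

Each output is the input with this applied: move the last 2 characters to the front (rotate right by 2), then delete the last 3 characters.
On "zuqlxgiddzq" that produces "zqzuqlxg".

zqzuqlxg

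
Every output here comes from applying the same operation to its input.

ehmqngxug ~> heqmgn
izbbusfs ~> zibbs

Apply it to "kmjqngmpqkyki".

Each output is the input with this applied: swap each adjacent pair of characters (1↔2, 3↔4, ...), then delete the last 3 characters.
Applying that to "kmjqngmpqkyki" gives "mkqjgnpmkq".

mkqjgnpmkq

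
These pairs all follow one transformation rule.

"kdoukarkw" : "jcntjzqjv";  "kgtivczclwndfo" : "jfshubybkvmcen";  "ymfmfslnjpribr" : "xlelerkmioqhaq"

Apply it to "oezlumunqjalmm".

The transformation: shift every letter 1 place backward in the alphabet (wrapping around).
On "oezlumunqjalmm" that produces "ndyktltmpizkll".

ndyktltmpizkll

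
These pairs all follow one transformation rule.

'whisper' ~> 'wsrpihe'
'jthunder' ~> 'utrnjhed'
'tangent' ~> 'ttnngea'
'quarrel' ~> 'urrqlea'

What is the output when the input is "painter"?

Each output is the input with this applied: sort the characters into reverse alphabetical order.
Doing the same to "painter": "trpniea".

trpniea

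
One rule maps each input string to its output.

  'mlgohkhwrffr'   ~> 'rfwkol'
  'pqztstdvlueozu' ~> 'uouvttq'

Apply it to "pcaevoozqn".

nzoec

The rule is to keep every other character starting from the second (positions 2nd, 4th, 6th, ...), then reverse the string.
"pcaevoozqn" → "nzoec".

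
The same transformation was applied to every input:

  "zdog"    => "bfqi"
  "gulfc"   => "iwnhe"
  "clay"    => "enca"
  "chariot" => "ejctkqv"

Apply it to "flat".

In each case the input is transformed by: shift every letter 2 places forward in the alphabet (wrapping around).
So "flat" becomes "hncv".

hncv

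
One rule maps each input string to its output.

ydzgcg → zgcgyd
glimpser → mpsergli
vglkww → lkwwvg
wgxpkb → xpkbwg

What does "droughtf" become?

ughtfdro

What's happening: move the last character to the front, then swap the front and back halves of the string.
Working it through for "droughtf": intermediate "fdrought", final "ughtfdro".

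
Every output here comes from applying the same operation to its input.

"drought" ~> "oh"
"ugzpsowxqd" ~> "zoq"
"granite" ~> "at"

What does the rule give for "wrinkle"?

What's happening: keep one character in every 3, starting at position 3 (positions 3rd, 6th, 9th, ...).
Applying that to "wrinkle" gives "il".

il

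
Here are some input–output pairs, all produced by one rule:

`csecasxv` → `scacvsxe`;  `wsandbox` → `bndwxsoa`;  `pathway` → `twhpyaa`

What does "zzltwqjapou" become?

wjqzuzolpta

The rule is to take characters alternately from the front and the back (1st, last, 2nd, 2nd-last, ...), then move the last 3 characters to the front (rotate right by 3).
On "zzltwqjapou": the first step gives "zuzolptawjq", and the second then gives "wjqzuzolpta".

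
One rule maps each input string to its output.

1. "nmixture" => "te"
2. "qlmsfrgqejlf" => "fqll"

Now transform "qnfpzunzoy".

zzq

Rule — move the first 2 characters to the end (rotate left by 2), then keep one character in every 3, starting at position 3 (positions 3rd, 6th, 9th, ...).
Applying both steps to "qnfpzunzoy": "fpzunzoyqn", then "zzq".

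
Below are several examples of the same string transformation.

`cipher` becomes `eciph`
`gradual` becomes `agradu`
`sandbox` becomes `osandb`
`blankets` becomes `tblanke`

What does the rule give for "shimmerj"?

Rule — delete the last character, then move the last character to the front.
Doing the same to "shimmerj": "rshimme".

rshimme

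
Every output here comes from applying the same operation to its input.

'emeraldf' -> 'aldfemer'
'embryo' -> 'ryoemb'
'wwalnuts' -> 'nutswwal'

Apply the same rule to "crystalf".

Looking at the pairs, the operation is to swap the front and back halves of the string.
Applying that to "crystalf" gives "talfcrys".

talfcrys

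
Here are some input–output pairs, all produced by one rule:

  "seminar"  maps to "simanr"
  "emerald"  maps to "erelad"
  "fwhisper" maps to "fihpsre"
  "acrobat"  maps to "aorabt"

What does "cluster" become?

The rule is to swap each adjacent pair of characters (1↔2, 3↔4, ...), then delete the first character.
Starting from "cluster": after the first operation, "lcsuetr"; after the second, "csuetr".

csuetr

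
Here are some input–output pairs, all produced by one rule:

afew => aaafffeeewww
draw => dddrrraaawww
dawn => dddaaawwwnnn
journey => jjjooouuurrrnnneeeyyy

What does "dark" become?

In each case the input is transformed by: repeat every character 3 times.
So "dark" becomes "dddaaarrrkkk".

dddaaarrrkkk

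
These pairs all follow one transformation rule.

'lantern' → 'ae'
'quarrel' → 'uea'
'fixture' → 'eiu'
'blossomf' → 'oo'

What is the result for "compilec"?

oei

Rule — take characters alternately from the front and the back (1st, last, 2nd, 2nd-last, ...), then keep only the vowels.
"compilec" → "ccoemlpi" → "oei".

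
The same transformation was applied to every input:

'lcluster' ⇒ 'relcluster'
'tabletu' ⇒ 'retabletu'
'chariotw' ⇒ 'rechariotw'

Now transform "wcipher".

rewcipher

The rule is to prepend "re".
Doing the same to "wcipher": "rewcipher".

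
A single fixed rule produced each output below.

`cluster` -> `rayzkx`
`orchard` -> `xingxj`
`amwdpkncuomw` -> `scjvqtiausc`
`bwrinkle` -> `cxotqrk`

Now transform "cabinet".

What's happening: delete the first character, then shift every letter 6 places forward in the alphabet (wrapping around).
"cabinet" → "abinet" → "ghotkz".

ghotkz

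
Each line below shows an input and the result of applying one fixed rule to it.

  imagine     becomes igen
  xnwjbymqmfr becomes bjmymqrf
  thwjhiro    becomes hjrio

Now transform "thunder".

Looking at the pairs, the operation is to delete the first 3 characters, then swap each adjacent pair of characters (1↔2, 3↔4, ...).
"thunder" → "dnre".

dnre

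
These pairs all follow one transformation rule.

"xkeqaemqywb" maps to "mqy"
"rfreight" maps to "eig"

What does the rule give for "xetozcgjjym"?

gjj

What's happening: move the last 2 characters to the front (rotate right by 2), then keep only the last 3 characters.
Working it through for "xetozcgjjym": intermediate "ymxetozcgjj", final "gjj".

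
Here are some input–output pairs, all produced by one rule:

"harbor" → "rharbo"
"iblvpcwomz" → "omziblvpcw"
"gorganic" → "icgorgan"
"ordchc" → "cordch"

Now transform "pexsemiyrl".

Looking at the pairs, the operation is to swap the front and back halves of the string, then move the first 2 characters to the end (rotate left by 2).
On "pexsemiyrl": the first step gives "miyrlpexse", and the second then gives "yrlpexsemi".
(Check on "ordchc": → "chcord" → "cordch" ✓)

yrlpexsemi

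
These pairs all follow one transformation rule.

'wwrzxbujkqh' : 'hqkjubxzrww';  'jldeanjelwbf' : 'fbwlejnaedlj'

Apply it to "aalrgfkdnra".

arndkfgrlaa

In each case the input is transformed by: reverse the string.
Applying that to "aalrgfkdnra" gives "arndkfgrlaa".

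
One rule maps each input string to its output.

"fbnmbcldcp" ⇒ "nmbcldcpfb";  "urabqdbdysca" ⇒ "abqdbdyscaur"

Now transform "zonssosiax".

Rule — move the first 2 characters to the end (rotate left by 2).
Applying that to "zonssosiax" gives "nssosiaxzo".

nssosiaxzo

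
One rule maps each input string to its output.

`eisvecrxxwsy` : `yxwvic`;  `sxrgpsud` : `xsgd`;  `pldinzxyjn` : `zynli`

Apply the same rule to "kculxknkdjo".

The rule is to keep every other character starting from the second (positions 2nd, 4th, 6th, ...), then sort the characters into reverse alphabetical order.
For "kculxknkdjo", step one produces "clkkj"; step two turns that into "lkkjc".

lkkjc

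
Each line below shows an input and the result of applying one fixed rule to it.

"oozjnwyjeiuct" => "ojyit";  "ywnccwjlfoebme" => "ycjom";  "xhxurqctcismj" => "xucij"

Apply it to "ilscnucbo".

icc

The rule is to keep one character in every 3, starting at position 1 (positions 1st, 4th, 7th, ...).
So "ilscnucbo" becomes "icc".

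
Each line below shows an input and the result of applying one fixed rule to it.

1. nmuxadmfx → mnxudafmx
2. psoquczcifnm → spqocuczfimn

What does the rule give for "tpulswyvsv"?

ptluwsvyvs

What's happening: swap each adjacent pair of characters (1↔2, 3↔4, ...).
Doing the same to "tpulswyvsv": "ptluwsvyvs".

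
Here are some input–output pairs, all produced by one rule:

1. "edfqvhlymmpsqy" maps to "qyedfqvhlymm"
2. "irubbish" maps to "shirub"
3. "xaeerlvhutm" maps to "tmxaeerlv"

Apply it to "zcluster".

erzclu

In each case the input is transformed by: move the last 2 characters to the front (rotate right by 2), then delete the last 2 characters.
On "zcluster": the first step gives "erzclust", and the second then gives "erzclu".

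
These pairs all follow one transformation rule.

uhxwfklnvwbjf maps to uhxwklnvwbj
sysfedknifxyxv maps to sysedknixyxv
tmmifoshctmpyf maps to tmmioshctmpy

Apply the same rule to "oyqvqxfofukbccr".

oyqvqxoukbccr

What's happening: remove every "f".
Applying that to "oyqvqxfofukbccr" gives "oyqvqxoukbccr".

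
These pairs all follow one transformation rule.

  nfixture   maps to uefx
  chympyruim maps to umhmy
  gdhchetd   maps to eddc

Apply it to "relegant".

What's happening: keep every other character starting from the second (positions 2nd, 4th, 6th, ...), then move the last 2 characters to the front (rotate right by 2).
"relegant" → "eeat" → "atee".

atee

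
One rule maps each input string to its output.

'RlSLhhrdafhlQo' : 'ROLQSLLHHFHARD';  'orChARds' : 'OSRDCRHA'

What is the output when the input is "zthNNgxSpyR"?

The pattern: take characters alternately from the front and the back (1st, last, 2nd, 2nd-last, ...), then convert every letter to uppercase.
For "zthNNgxSpyR", step one produces "zRtyhpNSNxg"; step two turns that into "ZRTYHPNSNXG".

ZRTYHPNSNXG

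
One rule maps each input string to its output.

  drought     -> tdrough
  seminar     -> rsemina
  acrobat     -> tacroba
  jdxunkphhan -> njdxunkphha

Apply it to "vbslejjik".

kvbslejji

What's happening: move the last character to the front.
For "vbslejjik" the result is "kvbslejji".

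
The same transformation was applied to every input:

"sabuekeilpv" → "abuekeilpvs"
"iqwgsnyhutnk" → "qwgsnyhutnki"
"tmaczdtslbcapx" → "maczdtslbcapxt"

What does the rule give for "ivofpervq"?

vofpervqi

Rule — move the first character to the end.
Doing the same to "ivofpervq": "vofpervqi".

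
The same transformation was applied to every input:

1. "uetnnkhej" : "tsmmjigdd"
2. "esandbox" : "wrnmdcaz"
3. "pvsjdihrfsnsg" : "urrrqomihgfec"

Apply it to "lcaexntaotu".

wtssnmkdbzz

The rule is to sort the characters into reverse alphabetical order, then shift every letter 1 place backward in the alphabet (wrapping around).
On "lcaexntaotu": the first step gives "xuttonlecaa", and the second then gives "wtssnmkdbzz".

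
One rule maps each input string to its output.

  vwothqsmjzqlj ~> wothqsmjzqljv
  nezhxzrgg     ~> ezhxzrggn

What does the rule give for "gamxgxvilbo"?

Looking at the pairs, the operation is to move the first character to the end.
Applying that to "gamxgxvilbo" gives "amxgxvilbog".

amxgxvilbog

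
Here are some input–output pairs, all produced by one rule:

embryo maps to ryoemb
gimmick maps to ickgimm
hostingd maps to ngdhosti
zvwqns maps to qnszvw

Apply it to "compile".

Rule — move the last 3 characters to the front (rotate right by 3).
"compile" → "ilecomp".

ilecomp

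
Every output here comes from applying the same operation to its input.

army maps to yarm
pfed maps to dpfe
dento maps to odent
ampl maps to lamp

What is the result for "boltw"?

Each output is the input with this applied: move the last character to the front.
Applying that to "boltw" gives "wbolt".

wbolt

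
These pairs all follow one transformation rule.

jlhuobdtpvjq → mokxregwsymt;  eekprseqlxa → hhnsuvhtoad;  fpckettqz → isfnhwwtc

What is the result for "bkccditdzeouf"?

The pattern: shift every letter 3 places forward in the alphabet (wrapping around).
Applying that to "bkccditdzeouf" gives "enffglwgchrxi".

enffglwgchrxi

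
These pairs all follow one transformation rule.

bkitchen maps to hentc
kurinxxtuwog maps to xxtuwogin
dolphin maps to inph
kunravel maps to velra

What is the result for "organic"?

ican

Looking at the pairs, the operation is to delete the first 3 characters, then move the first 2 characters to the end (rotate left by 2).
Applying both steps to "organic": "anic", then "ican".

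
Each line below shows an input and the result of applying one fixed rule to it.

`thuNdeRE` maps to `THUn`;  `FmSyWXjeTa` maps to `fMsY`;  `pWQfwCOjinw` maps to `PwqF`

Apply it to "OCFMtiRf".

ocfm

What's happening: flip the case of every letter, then keep only the first 4 characters.
Applying both steps to "OCFMtiRf": "ocfmTIrF", then "ocfm".
(Check on "thuNdeRE": → "THUnDEre" → "THUn" ✓)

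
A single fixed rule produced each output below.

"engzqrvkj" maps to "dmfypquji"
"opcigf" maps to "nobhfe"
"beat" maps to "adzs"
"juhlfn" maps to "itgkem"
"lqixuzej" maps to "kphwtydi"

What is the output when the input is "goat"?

fnzs

What's happening: shift every letter 1 place backward in the alphabet (wrapping around).
So "goat" becomes "fnzs".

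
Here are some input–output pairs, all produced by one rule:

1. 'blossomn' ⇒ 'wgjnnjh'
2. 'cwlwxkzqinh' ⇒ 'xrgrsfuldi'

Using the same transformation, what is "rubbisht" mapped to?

What's happening: delete the last character, then shift every letter 5 places backward in the alphabet (wrapping around).
For "rubbisht", step one produces "rubbish"; step two turns that into "mpwwdnc".

mpwwdnc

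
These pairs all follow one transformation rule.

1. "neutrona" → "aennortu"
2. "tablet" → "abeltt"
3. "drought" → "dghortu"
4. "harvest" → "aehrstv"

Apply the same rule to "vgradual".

The rule is to sort the characters into alphabetical order.
Applying that to "vgradual" gives "aadglruv".

aadglruv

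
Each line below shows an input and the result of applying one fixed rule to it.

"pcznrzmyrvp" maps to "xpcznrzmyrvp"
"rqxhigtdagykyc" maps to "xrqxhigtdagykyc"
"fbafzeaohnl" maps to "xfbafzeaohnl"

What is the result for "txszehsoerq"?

Rule — prepend "x".
Doing the same to "txszehsoerq": "xtxszehsoerq".

xtxszehsoerq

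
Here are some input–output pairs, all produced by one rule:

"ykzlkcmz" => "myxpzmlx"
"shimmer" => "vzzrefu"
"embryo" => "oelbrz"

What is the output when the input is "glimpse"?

Each output is the input with this applied: move the first 2 characters to the end (rotate left by 2), then shift every letter 13 places forward in the alphabet (wrapping around) — i.e. ROT13.
Starting from "glimpse": after the first operation, "impsegl"; after the second, "vzcfrty".

vzcfrty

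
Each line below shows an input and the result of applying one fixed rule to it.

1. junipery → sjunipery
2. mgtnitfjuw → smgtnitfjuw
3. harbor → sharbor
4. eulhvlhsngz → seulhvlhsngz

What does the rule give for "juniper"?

Rule — prepend "s".
For "juniper" the result is "sjuniper".

sjuniper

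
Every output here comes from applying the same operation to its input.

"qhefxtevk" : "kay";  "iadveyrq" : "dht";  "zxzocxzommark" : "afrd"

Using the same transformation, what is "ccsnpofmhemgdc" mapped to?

fsppf

Rule — shift every letter 3 places forward in the alphabet (wrapping around), then keep one character in every 3, starting at position 2 (positions 2nd, 5th, 8th, ...).
Starting from "ccsnpofmhemgdc": after the first operation, "ffvqsripkhpjgf"; after the second, "fsppf".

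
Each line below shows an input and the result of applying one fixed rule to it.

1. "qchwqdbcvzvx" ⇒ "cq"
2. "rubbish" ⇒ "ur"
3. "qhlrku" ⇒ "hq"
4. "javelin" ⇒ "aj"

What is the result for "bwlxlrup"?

In each case the input is transformed by: swap each adjacent pair of characters (1↔2, 3↔4, ...), then keep only the first 2 characters.
Working it through for "bwlxlrup": intermediate "wbxlrlpu", final "wb".

wb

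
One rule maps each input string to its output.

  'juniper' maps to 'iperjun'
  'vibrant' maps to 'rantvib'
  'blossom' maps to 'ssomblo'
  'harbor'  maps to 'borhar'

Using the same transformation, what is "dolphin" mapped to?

phindol

What's happening: move the first 3 characters to the end (rotate left by 3).
For "dolphin" the result is "phindol".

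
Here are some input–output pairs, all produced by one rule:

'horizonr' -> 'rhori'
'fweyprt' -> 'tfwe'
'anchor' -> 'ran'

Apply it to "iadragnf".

The rule is to move the last character to the front, then delete the last 3 characters.
On "iadragnf": the first step gives "fiadragn", and the second then gives "fiadr".

fiadr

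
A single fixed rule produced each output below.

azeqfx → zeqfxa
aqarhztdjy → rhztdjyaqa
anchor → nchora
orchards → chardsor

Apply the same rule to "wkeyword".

The pattern: move the last 2 characters to the front (rotate right by 2), then swap the front and back halves of the string.
"wkeyword" → "rdwkeywo" → "eywordwk".
(Check on "anchor": → "oranch" → "nchora" ✓)

eywordwk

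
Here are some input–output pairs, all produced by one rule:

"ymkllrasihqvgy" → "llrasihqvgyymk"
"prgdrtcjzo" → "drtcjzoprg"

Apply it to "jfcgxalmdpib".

gxalmdpibjfc

In each case the input is transformed by: move the first 3 characters to the end (rotate left by 3).
On "jfcgxalmdpib" that produces "gxalmdpibjfc".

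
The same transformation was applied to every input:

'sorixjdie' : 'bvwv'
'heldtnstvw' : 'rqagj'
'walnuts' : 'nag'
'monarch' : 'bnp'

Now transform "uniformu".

aseh

The transformation: shift every letter 13 places forward in the alphabet (wrapping around) — i.e. ROT13, then keep every other character starting from the second (positions 2nd, 4th, 6th, ...).
"uniformu" → "havsbezh" → "aseh".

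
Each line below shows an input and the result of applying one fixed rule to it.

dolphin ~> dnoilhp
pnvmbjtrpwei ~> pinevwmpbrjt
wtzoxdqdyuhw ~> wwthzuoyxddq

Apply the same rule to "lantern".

What's happening: take characters alternately from the front and the back (1st, last, 2nd, 2nd-last, ...).
So "lantern" becomes "lnarnet".

lnarnet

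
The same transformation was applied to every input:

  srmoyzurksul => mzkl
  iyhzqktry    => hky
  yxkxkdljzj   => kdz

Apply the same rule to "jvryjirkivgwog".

riiw

The transformation: keep one character in every 3, starting at position 3 (positions 3rd, 6th, 9th, ...).
So "jvryjirkivgwog" becomes "riiw".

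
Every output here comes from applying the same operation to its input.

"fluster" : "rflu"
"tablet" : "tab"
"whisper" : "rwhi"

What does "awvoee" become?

awv

What's happening: move the first 3 characters to the end (rotate left by 3), then delete the first 3 characters.
Working it through for "awvoee": intermediate "oeeawv", final "awv".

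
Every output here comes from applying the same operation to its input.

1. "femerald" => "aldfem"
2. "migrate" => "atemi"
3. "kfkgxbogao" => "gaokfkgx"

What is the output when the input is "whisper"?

The rule is to move the last 3 characters to the front (rotate right by 3), then delete the last 2 characters.
Starting from "whisper": after the first operation, "perwhis"; after the second, "perwh".

perwh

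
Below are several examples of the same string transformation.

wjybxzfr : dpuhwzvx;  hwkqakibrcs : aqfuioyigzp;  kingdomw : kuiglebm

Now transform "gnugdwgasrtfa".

In each case the input is transformed by: move the last 2 characters to the front (rotate right by 2), then shift every letter 2 places backward in the alphabet (wrapping around).
"gnugdwgasrtfa" → "fagnugdwgasrt" → "dyelsebueyqpr".

dyelsebueyqpr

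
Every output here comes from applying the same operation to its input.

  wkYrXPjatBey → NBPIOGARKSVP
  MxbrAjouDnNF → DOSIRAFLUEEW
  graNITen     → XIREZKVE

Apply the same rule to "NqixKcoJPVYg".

EHZOBTFAGMPX

The pattern: shift every letter 9 places backward in the alphabet (wrapping around), then convert every letter to uppercase.
Working it through for "NqixKcoJPVYg": intermediate "EhzoBtfAGMPx", final "EHZOBTFAGMPX".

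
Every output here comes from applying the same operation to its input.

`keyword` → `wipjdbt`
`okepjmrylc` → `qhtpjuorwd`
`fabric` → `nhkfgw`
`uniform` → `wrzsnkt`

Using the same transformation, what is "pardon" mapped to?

What's happening: shift every letter 5 places forward in the alphabet (wrapping around), then move the last 2 characters to the front (rotate right by 2).
Working it through for "pardon": intermediate "ufwits", final "tsufwi".

tsufwi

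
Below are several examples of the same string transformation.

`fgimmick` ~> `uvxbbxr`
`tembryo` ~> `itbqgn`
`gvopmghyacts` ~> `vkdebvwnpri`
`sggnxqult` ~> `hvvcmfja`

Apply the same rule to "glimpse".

vaxbeh

The transformation: delete the last character, then shift every letter 11 places backward in the alphabet (wrapping around).
Doing the same to "glimpse": "vaxbeh".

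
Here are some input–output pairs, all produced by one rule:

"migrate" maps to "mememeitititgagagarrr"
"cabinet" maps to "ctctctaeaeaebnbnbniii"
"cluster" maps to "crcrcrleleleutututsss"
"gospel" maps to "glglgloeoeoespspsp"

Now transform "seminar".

srsrsreaeaeamnmnmniii

The transformation: repeat every character 3 times, then take characters alternately from the front and the back (1st, last, 2nd, 2nd-last, ...).
Doing the same to "seminar": "srsrsreaeaeamnmnmniii".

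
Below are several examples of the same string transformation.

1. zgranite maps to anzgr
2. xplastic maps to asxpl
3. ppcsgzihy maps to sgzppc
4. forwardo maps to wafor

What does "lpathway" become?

What's happening: delete the last 3 characters, then move the first 3 characters to the end (rotate left by 3).
On "lpathway" that produces "thlpa".
(Check on "xplastic": → "xplas" → "asxpl" ✓)

thlpa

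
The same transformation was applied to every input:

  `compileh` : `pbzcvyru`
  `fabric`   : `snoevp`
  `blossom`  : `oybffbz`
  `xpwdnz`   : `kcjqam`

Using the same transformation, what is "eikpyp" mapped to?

rvxclc

The pattern: shift every letter 13 places forward in the alphabet (wrapping around) — i.e. ROT13.
On "eikpyp" that produces "rvxclc".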